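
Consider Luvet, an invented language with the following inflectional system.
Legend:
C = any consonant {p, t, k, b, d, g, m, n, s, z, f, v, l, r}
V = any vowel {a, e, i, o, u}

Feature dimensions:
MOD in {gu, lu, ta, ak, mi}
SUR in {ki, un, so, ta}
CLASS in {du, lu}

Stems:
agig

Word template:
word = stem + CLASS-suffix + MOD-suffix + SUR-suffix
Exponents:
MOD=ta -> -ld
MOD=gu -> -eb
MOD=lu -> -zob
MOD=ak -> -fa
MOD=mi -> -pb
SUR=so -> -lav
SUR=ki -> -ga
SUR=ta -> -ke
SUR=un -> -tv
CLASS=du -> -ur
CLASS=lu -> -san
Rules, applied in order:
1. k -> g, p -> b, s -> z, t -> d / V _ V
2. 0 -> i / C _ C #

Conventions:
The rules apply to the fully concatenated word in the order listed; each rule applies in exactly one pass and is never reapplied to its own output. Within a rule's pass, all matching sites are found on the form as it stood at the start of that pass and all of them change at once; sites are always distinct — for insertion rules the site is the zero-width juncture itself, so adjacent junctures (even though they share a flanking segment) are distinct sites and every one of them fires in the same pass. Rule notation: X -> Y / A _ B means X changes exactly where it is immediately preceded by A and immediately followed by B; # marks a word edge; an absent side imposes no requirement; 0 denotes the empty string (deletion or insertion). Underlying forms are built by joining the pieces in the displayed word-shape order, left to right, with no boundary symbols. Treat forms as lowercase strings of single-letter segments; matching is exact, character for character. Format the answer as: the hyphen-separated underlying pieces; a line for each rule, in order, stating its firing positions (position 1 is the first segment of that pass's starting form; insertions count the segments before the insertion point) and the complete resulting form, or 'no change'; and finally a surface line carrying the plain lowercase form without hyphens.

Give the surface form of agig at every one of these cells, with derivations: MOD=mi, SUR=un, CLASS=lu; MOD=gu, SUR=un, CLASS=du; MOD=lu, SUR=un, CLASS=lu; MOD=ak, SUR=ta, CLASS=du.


cell MOD=mi, SUR=un, CLASS=lu:
underlying: agig-san-pb-tv
1. k -> g, p -> b, s -> z, t -> d / V _ V: no change
2. 0 -> i / C _ C #: inserts after position(s) 10: agigsanpbtiv
surface: agigsanpbtiv

cell MOD=gu, SUR=un, CLASS=du:
underlying: agig-ur-eb-tv
1. k -> g, p -> b, s -> z, t -> d / V _ V: no change
2. 0 -> i / C _ C #: inserts after position(s) 9: agigurebtiv
surface: agigurebtiv

cell MOD=lu, SUR=un, CLASS=lu:
underlying: agig-san-zob-tv
1. k -> g, p -> b, s -> z, t -> d / V _ V: no change
2. 0 -> i / C _ C #: inserts after position(s) 11: agigsanzobtiv
surface: agigsanzobtiv

cell MOD=ak, SUR=ta, CLASS=du:
underlying: agig-ur-fa-ke
1. k -> g, p -> b, s -> z, t -> d / V _ V: fires at position(s) 9: agigurfage
2. 0 -> i / C _ C #: no change
surface: agigurfage


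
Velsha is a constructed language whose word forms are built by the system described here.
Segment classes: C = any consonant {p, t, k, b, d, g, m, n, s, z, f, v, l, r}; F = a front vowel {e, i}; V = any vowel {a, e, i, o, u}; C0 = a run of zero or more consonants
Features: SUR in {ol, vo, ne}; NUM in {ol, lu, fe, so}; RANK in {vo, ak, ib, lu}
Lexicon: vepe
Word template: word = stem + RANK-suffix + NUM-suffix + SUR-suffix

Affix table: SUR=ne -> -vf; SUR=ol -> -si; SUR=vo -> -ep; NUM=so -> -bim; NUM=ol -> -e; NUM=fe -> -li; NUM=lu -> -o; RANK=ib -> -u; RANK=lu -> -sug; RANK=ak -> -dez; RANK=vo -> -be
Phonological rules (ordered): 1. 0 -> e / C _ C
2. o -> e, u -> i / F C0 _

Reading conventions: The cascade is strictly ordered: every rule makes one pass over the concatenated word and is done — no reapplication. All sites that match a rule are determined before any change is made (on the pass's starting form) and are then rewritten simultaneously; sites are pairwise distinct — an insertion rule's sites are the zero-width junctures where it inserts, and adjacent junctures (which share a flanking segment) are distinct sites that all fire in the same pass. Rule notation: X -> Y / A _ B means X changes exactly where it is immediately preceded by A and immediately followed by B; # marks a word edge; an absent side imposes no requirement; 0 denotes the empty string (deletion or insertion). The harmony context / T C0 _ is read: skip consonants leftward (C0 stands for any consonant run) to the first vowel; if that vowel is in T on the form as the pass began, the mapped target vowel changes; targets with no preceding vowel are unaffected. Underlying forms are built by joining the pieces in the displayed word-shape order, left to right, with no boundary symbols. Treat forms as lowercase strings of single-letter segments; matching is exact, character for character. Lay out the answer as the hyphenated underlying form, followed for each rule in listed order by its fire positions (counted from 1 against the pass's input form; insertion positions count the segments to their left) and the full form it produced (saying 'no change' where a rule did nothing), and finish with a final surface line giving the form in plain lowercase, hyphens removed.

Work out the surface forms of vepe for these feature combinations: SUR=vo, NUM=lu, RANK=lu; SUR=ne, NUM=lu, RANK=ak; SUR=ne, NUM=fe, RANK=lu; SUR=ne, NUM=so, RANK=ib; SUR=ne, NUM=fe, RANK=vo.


cell SUR=vo, NUM=lu, RANK=lu:
underlying: vepe-sug-o-ep
1. 0 -> e / C _ C: no change
2. o -> e, u -> i / F C0 _: fires at position(s) 6: vepesigoep
surface: vepesigoep

cell SUR=ne, NUM=lu, RANK=ak:
underlying: vepe-dez-o-vf
1. 0 -> e / C _ C: inserts after position(s) 9: vepedezovef
2. o -> e, u -> i / F C0 _: fires at position(s) 8: vepedezevef
surface: vepedezevef

cell SUR=ne, NUM=fe, RANK=lu:
underlying: vepe-sug-li-vf
1. 0 -> e / C _ C: inserts after position(s) 7, 10: vepesugelivef
2. o -> e, u -> i / F C0 _: fires at position(s) 6: vepesigelivef
surface: vepesigelivef

cell SUR=ne, NUM=so, RANK=ib:
underlying: vepe-u-bim-vf
1. 0 -> e / C _ C: inserts after position(s) 8, 9: vepeubimevef
2. o -> e, u -> i / F C0 _: fires at position(s) 5: vepeibimevef
surface: vepeibimevef

cell SUR=ne, NUM=fe, RANK=vo:
underlying: vepe-be-li-vf
1. 0 -> e / C _ C: inserts after position(s) 9: vepebelivef
2. o -> e, u -> i / F C0 _: no change
surface: vepebelivef


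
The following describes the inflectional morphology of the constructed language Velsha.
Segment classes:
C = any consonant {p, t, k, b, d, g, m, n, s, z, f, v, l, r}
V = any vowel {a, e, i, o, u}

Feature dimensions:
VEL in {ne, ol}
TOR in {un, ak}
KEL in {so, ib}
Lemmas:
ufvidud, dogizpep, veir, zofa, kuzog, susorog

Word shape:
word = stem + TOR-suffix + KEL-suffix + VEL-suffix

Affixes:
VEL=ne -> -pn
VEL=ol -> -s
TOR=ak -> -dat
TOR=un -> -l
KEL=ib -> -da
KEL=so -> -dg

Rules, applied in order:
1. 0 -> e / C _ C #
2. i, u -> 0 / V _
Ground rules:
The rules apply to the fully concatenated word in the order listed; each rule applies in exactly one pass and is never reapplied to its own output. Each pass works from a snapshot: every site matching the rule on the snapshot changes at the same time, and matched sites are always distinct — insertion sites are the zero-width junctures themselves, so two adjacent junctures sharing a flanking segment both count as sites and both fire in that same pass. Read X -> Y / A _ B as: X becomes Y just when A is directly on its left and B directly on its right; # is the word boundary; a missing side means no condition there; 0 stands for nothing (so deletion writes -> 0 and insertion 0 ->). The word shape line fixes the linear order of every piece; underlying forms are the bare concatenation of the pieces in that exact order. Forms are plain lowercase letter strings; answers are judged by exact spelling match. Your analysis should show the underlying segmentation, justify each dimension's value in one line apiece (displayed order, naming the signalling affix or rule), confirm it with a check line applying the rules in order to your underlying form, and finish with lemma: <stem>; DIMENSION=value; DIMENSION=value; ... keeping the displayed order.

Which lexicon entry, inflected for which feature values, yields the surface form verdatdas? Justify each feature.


underlying: veir-dat-da-s
VEL=ol - signalled by the affix -s
TOR=ak - signalled by the affix -dat
KEL=ib - signalled by the affix -da
check: veirdatdas -> veirdatdas -> verdatdas
lemma: veir; VEL=ol; TOR=ak; KEL=ib


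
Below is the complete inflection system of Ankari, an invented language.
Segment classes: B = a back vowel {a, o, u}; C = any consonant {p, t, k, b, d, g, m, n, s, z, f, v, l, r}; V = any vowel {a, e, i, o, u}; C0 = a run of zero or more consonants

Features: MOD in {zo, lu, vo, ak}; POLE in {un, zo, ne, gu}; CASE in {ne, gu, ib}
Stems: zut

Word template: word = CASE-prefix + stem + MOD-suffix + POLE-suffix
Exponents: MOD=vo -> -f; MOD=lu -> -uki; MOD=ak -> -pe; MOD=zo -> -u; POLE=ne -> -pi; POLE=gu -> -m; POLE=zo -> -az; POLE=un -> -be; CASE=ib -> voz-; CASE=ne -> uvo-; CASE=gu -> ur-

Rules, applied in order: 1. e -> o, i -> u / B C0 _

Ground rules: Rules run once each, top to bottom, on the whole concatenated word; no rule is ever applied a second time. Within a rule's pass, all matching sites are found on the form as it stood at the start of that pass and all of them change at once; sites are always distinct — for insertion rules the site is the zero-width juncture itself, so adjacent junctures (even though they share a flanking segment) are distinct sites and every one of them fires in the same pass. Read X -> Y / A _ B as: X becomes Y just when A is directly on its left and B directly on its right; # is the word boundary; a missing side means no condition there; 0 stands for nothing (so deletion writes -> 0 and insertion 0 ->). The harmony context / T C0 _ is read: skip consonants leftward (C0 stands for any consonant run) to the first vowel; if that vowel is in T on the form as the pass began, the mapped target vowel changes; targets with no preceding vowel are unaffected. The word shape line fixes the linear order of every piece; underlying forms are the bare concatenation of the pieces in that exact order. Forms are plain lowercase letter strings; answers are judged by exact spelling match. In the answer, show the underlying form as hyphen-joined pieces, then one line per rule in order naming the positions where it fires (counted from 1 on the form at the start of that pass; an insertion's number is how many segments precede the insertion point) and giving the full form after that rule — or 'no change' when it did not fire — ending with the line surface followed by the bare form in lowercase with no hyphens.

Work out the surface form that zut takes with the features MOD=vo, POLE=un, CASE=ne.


underlying: uvo-zut-f-be
1. e -> o, i -> u / B C0 _: fires at position(s) 9: uvozutfbo
surface: uvozutfbo


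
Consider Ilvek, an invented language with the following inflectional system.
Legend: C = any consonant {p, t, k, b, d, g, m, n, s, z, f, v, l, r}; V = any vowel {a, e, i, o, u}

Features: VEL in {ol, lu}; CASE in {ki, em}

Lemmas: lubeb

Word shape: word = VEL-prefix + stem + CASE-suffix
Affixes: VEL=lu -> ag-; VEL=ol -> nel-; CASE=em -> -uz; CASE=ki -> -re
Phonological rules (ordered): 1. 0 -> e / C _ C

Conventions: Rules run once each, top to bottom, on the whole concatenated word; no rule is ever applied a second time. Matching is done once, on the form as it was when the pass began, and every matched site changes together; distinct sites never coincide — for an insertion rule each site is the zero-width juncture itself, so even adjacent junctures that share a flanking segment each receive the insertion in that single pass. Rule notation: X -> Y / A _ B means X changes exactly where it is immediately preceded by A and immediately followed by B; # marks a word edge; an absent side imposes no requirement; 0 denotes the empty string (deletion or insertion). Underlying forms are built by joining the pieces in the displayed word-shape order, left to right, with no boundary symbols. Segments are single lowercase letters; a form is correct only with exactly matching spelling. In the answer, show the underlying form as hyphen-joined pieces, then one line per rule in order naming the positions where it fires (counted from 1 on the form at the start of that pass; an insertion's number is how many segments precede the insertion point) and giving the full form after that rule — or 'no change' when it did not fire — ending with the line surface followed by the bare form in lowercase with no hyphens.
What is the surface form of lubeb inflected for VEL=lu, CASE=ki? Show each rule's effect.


underlying: ag-lubeb-re
1. 0 -> e / C _ C: inserts after position(s) 2, 7: agelubebere
surface: agelubebere


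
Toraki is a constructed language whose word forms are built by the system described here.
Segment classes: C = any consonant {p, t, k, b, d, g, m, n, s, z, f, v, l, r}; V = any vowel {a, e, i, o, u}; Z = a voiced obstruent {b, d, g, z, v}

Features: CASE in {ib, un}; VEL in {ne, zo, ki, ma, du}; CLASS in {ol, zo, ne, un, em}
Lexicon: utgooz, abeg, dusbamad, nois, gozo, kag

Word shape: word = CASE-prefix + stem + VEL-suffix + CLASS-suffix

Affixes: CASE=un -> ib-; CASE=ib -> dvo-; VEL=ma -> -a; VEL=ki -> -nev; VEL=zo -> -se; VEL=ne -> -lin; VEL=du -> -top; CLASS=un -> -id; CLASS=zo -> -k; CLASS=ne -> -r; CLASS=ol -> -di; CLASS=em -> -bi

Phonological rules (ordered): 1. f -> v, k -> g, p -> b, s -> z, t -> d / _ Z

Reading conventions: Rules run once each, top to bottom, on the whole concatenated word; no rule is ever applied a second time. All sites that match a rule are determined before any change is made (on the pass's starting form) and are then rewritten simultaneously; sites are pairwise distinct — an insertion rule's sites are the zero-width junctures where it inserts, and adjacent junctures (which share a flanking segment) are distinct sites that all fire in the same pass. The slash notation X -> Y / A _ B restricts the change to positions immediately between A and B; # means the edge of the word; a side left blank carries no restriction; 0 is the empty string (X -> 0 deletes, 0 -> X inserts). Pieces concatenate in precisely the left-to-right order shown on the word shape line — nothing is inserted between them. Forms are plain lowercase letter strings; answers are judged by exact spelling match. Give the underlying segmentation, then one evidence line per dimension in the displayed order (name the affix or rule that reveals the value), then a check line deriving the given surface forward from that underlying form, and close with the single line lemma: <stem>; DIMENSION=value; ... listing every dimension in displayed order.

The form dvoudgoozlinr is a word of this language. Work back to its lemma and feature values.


underlying: dvo-utgooz-lin-r
CASE=ib - signalled by the affix dvo-
VEL=ne - signalled by the affix -lin
CLASS=ne - signalled by the affix -r
check: dvoutgoozlinr -> dvoudgoozlinr
lemma: utgooz; CASE=ib; VEL=ne; CLASS=ne


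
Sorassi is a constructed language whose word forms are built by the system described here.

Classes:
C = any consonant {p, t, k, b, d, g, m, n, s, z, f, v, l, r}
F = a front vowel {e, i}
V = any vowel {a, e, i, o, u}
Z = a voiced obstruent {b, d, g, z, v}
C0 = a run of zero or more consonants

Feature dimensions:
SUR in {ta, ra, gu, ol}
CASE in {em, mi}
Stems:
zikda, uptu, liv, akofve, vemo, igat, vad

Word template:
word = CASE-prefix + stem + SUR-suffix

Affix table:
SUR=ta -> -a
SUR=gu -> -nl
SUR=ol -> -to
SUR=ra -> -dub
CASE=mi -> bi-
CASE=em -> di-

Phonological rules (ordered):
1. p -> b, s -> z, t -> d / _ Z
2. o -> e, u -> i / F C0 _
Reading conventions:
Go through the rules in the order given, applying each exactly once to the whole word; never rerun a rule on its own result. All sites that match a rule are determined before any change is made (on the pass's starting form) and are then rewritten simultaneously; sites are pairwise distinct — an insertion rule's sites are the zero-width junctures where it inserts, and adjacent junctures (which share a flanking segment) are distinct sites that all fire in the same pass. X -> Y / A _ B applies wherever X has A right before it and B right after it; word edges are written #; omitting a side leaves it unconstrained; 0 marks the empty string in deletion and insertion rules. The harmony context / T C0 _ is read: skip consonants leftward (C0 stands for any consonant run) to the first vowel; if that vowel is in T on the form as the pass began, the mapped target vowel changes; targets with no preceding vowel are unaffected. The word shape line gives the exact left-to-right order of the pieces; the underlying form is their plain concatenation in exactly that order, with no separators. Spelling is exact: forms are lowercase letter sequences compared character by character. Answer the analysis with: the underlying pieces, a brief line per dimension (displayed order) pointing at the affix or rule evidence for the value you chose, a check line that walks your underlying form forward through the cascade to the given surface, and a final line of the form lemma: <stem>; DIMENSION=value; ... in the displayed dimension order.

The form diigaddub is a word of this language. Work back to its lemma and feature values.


underlying: di-igat-dub
SUR=ra - signalled by the affix -dub
CASE=em - signalled by the affix di-
check: diigatdub -> diigaddub -> diigaddub
lemma: igat; SUR=ra; CASE=em


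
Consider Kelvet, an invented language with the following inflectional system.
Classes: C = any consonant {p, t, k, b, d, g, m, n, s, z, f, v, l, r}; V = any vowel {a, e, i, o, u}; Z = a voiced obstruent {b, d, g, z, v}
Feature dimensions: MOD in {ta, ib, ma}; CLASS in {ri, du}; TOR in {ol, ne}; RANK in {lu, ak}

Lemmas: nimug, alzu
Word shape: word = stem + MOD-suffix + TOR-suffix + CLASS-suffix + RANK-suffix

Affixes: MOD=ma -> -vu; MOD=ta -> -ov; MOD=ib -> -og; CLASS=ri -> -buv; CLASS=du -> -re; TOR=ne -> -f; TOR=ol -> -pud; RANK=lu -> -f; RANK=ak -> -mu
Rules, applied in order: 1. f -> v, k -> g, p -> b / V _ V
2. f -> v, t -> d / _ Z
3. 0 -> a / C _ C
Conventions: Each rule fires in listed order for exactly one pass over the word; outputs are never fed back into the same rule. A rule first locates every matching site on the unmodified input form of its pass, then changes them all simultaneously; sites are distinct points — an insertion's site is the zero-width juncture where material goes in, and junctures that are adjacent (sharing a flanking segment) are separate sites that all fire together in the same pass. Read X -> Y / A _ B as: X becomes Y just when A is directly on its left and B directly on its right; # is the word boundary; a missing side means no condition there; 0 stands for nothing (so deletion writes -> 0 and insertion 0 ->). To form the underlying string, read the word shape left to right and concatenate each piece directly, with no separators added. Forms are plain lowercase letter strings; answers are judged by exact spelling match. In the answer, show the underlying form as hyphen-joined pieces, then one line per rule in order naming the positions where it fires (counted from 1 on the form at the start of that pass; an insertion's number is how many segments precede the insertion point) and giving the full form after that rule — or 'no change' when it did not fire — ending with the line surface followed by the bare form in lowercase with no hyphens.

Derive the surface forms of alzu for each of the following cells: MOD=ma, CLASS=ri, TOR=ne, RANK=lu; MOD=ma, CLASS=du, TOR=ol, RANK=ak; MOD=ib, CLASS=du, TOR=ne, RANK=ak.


cell MOD=ma, CLASS=ri, TOR=ne, RANK=lu:
underlying: alzu-vu-f-buv-f
1. f -> v, k -> g, p -> b / V _ V: no change
2. f -> v, t -> d / _ Z: fires at position(s) 7: alzuvuvbuvf
3. 0 -> a / C _ C: inserts after position(s) 2, 7, 10: alazuvuvabuvaf
surface: alazuvuvabuvaf

cell MOD=ma, CLASS=du, TOR=ol, RANK=ak:
underlying: alzu-vu-pud-re-mu
1. f -> v, k -> g, p -> b / V _ V: fires at position(s) 7: alzuvubudremu
2. f -> v, t -> d / _ Z: no change
3. 0 -> a / C _ C: inserts after position(s) 2, 9: alazuvubudaremu
surface: alazuvubudaremu

cell MOD=ib, CLASS=du, TOR=ne, RANK=ak:
underlying: alzu-og-f-re-mu
1. f -> v, k -> g, p -> b / V _ V: no change
2. f -> v, t -> d / _ Z: no change
3. 0 -> a / C _ C: inserts after position(s) 2, 6, 7: alazuogafaremu
surface: alazuogafaremu


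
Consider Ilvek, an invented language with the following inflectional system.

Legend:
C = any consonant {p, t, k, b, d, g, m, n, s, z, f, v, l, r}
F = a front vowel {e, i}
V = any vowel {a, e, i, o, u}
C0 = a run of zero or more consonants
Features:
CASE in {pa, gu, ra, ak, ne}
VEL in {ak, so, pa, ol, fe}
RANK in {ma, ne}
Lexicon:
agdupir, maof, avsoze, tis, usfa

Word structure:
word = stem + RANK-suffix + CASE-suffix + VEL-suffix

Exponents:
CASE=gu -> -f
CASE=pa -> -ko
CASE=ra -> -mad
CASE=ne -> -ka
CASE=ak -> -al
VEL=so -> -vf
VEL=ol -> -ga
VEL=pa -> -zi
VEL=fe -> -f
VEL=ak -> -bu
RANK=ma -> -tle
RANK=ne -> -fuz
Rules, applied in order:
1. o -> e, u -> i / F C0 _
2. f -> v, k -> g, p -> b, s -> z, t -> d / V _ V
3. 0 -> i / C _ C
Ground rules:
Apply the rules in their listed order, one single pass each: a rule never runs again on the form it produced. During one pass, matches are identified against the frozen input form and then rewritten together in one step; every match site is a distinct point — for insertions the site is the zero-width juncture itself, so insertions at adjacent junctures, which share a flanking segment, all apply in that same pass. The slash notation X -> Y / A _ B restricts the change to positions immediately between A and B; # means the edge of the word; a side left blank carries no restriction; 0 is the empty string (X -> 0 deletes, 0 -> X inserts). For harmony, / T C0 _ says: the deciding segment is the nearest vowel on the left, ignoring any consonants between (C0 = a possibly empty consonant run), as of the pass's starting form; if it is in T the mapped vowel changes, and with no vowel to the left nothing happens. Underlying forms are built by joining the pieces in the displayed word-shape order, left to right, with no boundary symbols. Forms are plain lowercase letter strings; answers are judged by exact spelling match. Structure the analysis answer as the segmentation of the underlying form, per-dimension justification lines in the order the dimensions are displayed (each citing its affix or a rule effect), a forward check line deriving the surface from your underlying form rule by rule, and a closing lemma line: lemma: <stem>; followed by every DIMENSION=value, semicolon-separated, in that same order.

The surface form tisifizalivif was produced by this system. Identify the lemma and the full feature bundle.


underlying: tis-fuz-al-vf
CASE=ak - signalled by the affix -al
VEL=so - signalled by the affix -vf
RANK=ne - signalled by the affix -fuz
check: tisfuzalvf -> tisfizalvf -> tisfizalvf -> tisifizalivif
lemma: tis; CASE=ak; VEL=so; RANK=ne


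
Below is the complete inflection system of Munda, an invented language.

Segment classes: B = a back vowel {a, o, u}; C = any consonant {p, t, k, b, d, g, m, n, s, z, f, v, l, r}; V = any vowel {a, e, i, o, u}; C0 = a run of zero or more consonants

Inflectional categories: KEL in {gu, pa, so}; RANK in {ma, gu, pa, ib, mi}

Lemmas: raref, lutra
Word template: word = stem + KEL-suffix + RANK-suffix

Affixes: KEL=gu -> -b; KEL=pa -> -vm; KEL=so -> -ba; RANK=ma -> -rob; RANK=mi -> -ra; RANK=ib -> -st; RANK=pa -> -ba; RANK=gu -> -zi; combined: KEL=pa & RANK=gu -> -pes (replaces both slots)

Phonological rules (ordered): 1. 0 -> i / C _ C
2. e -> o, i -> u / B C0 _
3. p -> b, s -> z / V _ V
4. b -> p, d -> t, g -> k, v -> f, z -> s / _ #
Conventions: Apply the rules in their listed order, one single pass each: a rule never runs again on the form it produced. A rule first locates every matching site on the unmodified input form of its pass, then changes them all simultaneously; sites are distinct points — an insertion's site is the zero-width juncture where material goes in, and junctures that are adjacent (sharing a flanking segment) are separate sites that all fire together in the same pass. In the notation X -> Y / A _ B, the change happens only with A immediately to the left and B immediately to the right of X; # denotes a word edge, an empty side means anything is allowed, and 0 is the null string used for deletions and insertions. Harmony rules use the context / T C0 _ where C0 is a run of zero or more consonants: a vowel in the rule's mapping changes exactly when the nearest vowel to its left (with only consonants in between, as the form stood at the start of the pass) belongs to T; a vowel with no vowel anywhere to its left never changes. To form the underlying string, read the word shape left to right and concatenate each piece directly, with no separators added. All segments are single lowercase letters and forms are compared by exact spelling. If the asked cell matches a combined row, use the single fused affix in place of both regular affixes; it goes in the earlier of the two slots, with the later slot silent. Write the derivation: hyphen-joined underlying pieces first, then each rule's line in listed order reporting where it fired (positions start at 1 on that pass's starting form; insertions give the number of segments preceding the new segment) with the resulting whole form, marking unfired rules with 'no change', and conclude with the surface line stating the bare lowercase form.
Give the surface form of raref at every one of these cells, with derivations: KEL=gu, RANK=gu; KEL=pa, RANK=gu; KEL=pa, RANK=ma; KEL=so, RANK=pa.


cell KEL=gu, RANK=gu:
underlying: raref-b-zi
1. 0 -> i / C _ C: inserts after position(s) 5, 6: rarefibizi
2. e -> o, i -> u / B C0 _: fires at position(s) 4: rarofibizi
3. p -> b, s -> z / V _ V: no change
4. b -> p, d -> t, g -> k, v -> f, z -> s / _ #: no change
surface: rarofibizi

cell KEL=pa, RANK=gu:
underlying: raref-pes
1. 0 -> i / C _ C: inserts after position(s) 5: rarefipes
2. e -> o, i -> u / B C0 _: fires at position(s) 4: rarofipes
3. p -> b, s -> z / V _ V: fires at position(s) 7: rarofibes
4. b -> p, d -> t, g -> k, v -> f, z -> s / _ #: no change
surface: rarofibes

cell KEL=pa, RANK=ma:
underlying: raref-vm-rob
1. 0 -> i / C _ C: inserts after position(s) 5, 6, 7: rarefivimirob
2. e -> o, i -> u / B C0 _: fires at position(s) 4: rarofivimirob
3. p -> b, s -> z / V _ V: no change
4. b -> p, d -> t, g -> k, v -> f, z -> s / _ #: fires at position(s) 13: rarofivimirop
surface: rarofivimirop

cell KEL=so, RANK=pa:
underlying: raref-ba-ba
1. 0 -> i / C _ C: inserts after position(s) 5: rarefibaba
2. e -> o, i -> u / B C0 _: fires at position(s) 4: rarofibaba
3. p -> b, s -> z / V _ V: no change
4. b -> p, d -> t, g -> k, v -> f, z -> s / _ #: no change
surface: rarofibaba


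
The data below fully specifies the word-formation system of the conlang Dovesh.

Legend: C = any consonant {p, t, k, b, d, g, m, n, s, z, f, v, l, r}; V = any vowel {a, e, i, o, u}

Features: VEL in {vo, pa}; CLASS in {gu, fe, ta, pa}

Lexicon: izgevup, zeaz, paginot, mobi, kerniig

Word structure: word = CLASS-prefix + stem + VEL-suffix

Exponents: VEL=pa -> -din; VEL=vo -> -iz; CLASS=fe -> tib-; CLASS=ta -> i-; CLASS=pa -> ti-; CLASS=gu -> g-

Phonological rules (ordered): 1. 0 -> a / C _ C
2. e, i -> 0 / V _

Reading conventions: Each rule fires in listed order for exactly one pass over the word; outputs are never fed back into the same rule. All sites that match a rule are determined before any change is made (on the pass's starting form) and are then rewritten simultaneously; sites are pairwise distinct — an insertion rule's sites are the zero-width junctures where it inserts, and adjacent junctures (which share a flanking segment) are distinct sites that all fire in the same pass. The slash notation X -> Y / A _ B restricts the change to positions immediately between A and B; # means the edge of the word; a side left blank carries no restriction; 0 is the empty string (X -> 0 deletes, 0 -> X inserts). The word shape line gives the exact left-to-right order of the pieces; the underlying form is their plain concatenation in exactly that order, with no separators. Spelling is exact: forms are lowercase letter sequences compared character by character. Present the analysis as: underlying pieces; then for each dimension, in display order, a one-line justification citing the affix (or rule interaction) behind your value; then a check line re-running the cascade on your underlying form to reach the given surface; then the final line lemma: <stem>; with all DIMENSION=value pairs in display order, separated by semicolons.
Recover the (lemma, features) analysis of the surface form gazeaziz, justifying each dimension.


underlying: g-zeaz-iz
VEL=vo - signalled by the affix -iz
CLASS=gu - signalled by the affix g-
check: gzeaziz -> gazeaziz -> gazeaziz
lemma: zeaz; VEL=vo; CLASS=gu


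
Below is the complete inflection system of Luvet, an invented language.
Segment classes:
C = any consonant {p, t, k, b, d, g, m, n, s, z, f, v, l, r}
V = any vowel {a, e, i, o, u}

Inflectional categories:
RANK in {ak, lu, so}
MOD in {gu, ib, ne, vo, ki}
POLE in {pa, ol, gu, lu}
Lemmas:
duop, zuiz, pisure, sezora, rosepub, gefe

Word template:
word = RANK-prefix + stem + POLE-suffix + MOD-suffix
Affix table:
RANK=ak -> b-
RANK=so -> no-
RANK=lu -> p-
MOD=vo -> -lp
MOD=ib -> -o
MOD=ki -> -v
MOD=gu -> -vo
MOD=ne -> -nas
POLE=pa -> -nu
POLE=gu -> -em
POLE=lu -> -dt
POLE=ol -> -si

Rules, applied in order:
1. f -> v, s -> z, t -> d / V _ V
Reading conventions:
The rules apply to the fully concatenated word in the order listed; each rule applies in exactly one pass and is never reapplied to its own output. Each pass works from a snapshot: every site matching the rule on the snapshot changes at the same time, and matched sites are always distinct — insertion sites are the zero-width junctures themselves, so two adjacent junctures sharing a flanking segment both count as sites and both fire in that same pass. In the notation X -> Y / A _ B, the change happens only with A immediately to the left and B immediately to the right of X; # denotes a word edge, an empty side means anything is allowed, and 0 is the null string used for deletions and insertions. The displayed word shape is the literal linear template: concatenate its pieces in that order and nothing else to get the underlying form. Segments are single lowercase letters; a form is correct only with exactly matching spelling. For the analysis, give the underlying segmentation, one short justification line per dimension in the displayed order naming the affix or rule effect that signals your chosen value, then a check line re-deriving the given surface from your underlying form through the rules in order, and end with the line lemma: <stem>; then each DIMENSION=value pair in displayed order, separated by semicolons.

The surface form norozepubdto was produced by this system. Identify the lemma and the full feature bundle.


underlying: no-rosepub-dt-o
RANK=so - signalled by the affix no-
MOD=ib - signalled by the affix -o
POLE=lu - signalled by the affix -dt
check: norosepubdto -> norozepubdto
lemma: rosepub; RANK=so; MOD=ib; POLE=lu


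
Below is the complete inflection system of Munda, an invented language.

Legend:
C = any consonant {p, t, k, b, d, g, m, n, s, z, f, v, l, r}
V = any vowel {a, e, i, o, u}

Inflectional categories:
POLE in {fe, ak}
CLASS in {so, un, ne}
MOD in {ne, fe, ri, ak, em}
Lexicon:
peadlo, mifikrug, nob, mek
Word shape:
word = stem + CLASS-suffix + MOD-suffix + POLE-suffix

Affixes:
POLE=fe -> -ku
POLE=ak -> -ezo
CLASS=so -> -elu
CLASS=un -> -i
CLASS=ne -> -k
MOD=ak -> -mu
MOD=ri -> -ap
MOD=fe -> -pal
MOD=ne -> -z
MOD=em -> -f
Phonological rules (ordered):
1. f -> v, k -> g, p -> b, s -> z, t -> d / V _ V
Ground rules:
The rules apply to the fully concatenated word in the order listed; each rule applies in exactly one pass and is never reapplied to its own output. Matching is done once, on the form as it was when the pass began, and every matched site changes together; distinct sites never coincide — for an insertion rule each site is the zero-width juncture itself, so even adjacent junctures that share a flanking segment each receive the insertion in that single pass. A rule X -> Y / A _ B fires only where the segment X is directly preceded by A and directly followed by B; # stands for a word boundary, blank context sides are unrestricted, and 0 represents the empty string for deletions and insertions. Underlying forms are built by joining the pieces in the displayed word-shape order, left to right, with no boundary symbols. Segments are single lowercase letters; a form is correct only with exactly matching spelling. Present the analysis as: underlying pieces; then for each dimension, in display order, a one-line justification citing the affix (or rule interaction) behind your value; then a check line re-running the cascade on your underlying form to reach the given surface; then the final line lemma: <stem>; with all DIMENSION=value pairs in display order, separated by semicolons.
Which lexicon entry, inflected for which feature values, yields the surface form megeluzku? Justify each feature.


underlying: mek-elu-z-ku
POLE=fe - signalled by the affix -ku
CLASS=so - signalled by the affix -elu
MOD=ne - signalled by the affix -z
check: mekeluzku -> megeluzku
lemma: mek; POLE=fe; CLASS=so; MOD=ne


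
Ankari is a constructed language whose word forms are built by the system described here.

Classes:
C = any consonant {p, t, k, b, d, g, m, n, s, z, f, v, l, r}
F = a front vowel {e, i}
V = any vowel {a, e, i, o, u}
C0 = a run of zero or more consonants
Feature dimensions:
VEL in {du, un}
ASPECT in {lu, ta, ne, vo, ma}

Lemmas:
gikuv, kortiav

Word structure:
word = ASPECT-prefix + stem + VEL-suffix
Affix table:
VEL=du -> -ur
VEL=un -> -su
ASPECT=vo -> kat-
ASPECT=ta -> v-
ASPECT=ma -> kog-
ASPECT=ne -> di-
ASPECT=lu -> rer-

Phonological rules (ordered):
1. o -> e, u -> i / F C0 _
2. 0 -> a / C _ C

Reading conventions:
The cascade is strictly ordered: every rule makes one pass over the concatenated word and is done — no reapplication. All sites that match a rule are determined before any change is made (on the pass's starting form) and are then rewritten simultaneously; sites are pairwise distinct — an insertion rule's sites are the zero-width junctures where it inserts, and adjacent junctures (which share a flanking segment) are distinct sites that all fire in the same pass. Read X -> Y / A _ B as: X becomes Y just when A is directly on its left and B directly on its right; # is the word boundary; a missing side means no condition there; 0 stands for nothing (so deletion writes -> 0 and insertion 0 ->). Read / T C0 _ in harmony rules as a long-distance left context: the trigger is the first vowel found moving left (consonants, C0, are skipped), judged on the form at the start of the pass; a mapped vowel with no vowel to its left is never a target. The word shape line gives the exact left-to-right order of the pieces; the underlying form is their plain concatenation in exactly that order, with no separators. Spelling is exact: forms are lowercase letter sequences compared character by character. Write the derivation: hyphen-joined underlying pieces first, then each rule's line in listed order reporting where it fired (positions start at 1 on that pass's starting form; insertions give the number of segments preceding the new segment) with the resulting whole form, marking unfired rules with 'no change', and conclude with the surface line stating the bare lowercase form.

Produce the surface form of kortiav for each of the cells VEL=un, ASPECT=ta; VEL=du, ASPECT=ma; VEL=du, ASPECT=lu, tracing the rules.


cell VEL=un, ASPECT=ta:
underlying: v-kortiav-su
1. o -> e, u -> i / F C0 _: no change
2. 0 -> a / C _ C: inserts after position(s) 1, 4, 8: vakoratiavasu
surface: vakoratiavasu

cell VEL=du, ASPECT=ma:
underlying: kog-kortiav-ur
1. o -> e, u -> i / F C0 _: no change
2. 0 -> a / C _ C: inserts after position(s) 3, 6: kogakoratiavur
surface: kogakoratiavur

cell VEL=du, ASPECT=lu:
underlying: rer-kortiav-ur
1. o -> e, u -> i / F C0 _: fires at position(s) 5: rerkertiavur
2. 0 -> a / C _ C: inserts after position(s) 3, 6: rerakeratiavur
surface: rerakeratiavur


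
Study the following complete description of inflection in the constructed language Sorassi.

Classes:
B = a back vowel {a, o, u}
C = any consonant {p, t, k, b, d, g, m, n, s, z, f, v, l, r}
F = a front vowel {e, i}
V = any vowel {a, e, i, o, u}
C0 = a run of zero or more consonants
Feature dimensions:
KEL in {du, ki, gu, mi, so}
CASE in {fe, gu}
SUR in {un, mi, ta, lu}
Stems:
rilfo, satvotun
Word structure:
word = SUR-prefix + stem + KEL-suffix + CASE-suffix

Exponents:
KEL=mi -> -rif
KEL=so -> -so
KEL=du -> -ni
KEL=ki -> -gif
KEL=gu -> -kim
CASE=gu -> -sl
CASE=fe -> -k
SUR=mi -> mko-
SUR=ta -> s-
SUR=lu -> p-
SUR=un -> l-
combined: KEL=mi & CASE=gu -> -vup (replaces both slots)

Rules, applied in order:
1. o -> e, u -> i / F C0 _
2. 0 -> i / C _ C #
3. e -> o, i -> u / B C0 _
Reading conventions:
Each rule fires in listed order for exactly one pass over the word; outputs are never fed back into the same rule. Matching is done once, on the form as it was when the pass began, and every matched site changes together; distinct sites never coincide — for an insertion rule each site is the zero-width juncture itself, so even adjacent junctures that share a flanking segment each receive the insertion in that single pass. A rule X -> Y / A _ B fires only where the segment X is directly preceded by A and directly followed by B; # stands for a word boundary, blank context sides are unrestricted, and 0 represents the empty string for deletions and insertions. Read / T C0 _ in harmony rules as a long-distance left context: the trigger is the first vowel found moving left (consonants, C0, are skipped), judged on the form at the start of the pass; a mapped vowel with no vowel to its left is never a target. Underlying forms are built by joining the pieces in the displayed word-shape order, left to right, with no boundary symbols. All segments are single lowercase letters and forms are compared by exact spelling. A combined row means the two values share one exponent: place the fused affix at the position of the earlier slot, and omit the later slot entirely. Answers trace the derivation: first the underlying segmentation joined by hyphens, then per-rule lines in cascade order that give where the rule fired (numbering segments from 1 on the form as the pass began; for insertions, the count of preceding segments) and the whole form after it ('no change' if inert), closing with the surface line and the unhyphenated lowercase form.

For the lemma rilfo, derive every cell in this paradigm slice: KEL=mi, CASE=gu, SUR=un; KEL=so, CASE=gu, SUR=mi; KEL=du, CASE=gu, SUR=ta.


cell KEL=mi, CASE=gu, SUR=un:
underlying: l-rilfo-vup
1. o -> e, u -> i / F C0 _: fires at position(s) 6: lrilfevup
2. 0 -> i / C _ C #: no change
3. e -> o, i -> u / B C0 _: no change
surface: lrilfevup

cell KEL=so, CASE=gu, SUR=mi:
underlying: mko-rilfo-so-sl
1. o -> e, u -> i / F C0 _: fires at position(s) 8: mkorilfesosl
2. 0 -> i / C _ C #: inserts after position(s) 11: mkorilfesosil
3. e -> o, i -> u / B C0 _: fires at position(s) 5, 12: mkorulfesosul
surface: mkorulfesosul

cell KEL=du, CASE=gu, SUR=ta:
underlying: s-rilfo-ni-sl
1. o -> e, u -> i / F C0 _: fires at position(s) 6: srilfenisl
2. 0 -> i / C _ C #: inserts after position(s) 9: srilfenisil
3. e -> o, i -> u / B C0 _: no change
surface: srilfenisil


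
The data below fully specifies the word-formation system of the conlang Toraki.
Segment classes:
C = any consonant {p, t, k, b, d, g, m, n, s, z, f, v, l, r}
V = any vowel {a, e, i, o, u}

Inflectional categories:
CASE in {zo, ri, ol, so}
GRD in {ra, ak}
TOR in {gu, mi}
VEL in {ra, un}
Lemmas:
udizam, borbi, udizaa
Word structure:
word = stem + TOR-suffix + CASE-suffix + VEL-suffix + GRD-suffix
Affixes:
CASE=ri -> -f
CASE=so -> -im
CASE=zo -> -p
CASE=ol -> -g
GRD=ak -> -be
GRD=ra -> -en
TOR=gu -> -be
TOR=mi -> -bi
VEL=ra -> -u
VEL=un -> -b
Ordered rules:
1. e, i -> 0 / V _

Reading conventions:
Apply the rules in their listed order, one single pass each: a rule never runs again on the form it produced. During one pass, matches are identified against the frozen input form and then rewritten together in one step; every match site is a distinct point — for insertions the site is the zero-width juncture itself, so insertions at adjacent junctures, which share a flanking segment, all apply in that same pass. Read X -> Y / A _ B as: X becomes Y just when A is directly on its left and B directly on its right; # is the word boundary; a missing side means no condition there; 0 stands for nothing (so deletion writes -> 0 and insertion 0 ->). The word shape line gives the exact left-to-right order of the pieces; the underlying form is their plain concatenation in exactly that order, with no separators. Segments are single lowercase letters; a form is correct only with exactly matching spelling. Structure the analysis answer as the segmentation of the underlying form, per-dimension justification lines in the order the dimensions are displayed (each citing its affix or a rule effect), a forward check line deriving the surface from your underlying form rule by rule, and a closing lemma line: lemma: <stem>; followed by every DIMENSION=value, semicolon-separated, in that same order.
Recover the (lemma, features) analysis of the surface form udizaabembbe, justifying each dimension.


underlying: udizaa-be-im-b-be
CASE=so - signalled by the affix -im
GRD=ak - signalled by the affix -be
TOR=gu - signalled by the affix -be
VEL=un - signalled by the affix -b
check: udizaabeimbbe -> udizaabembbe
lemma: udizaa; CASE=so; GRD=ak; TOR=gu; VEL=un
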